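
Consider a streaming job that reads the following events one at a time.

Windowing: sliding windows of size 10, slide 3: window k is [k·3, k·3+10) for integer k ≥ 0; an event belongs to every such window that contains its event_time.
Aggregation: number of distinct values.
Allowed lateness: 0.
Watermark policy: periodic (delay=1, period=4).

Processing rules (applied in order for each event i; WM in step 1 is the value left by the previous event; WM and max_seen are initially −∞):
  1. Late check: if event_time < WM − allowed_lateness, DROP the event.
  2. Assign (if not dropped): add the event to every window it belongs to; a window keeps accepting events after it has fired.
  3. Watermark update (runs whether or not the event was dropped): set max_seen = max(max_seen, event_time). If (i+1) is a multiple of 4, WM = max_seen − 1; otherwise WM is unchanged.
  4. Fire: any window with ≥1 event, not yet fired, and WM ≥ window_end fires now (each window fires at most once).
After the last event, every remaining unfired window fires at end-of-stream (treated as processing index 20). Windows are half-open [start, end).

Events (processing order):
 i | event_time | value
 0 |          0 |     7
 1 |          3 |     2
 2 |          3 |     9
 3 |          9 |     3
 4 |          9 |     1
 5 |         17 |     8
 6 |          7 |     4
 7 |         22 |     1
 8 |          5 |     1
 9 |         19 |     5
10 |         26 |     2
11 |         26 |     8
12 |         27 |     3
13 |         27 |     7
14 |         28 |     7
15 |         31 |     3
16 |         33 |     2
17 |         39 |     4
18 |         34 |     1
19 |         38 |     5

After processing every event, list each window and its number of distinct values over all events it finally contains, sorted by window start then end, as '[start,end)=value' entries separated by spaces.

i=0 t=0 v=7: → [0,10); WM=−∞
i=1 t=3 v=2: → [3,13),[0,10); WM=−∞
i=2 t=3 v=9: → [3,13),[0,10); WM=−∞
i=3 t=9 v=3: → [9,19),[6,16),[3,13),[0,10); WM=8
i=4 t=9 v=1: → [9,19),[6,16),[3,13),[0,10); WM=8
i=5 t=17 v=8: → [15,25),[12,22),[9,19); WM=8
i=6 t=7 v=4: DROP (t<8-0); WM=8
i=7 t=22 v=1: → [21,31),[18,28),[15,25); WM=21; [0,10) fires=5 [3,13) fires=4 [6,16) fires=2 [9,19) fires=3
i=8 t=5 v=1: DROP (t<21-0); WM=21
i=9 t=19 v=5: DROP (t<21-0); WM=21
i=10 t=26 v=2: → [24,34),[21,31),[18,28); WM=21
i=11 t=26 v=8: → [24,34),[21,31),[18,28); WM=25; [12,22) fires=1 [15,25) fires=2
i=12 t=27 v=3: → [27,37),[24,34),[21,31),[18,28); WM=25
i=13 t=27 v=7: → [27,37),[24,34),[21,31),[18,28); WM=25
i=14 t=28 v=7: → [27,37),[24,34),[21,31); WM=25
i=15 t=31 v=3: → [30,40),[27,37),[24,34); WM=30; [18,28) fires=5
i=16 t=33 v=2: → [33,43),[30,40),[27,37),[24,34); WM=30
i=17 t=39 v=4: → [39,49),[36,46),[33,43),[30,40); WM=30
i=18 t=34 v=1: → [33,43),[30,40),[27,37); WM=30
i=19 t=38 v=5: → [36,46),[33,43),[30,40); WM=38; [21,31) fires=5 [24,34) fires=4 [27,37) fires=4

[0,10)=5 [3,13)=4 [6,16)=2 [9,19)=3 [12,22)=1 [15,25)=2 [18,28)=5 [21,31)=5 [24,34)=4 [27,37)=4 [30,40)=5 [33,43)=4 [36,46)=2 [39,49)=1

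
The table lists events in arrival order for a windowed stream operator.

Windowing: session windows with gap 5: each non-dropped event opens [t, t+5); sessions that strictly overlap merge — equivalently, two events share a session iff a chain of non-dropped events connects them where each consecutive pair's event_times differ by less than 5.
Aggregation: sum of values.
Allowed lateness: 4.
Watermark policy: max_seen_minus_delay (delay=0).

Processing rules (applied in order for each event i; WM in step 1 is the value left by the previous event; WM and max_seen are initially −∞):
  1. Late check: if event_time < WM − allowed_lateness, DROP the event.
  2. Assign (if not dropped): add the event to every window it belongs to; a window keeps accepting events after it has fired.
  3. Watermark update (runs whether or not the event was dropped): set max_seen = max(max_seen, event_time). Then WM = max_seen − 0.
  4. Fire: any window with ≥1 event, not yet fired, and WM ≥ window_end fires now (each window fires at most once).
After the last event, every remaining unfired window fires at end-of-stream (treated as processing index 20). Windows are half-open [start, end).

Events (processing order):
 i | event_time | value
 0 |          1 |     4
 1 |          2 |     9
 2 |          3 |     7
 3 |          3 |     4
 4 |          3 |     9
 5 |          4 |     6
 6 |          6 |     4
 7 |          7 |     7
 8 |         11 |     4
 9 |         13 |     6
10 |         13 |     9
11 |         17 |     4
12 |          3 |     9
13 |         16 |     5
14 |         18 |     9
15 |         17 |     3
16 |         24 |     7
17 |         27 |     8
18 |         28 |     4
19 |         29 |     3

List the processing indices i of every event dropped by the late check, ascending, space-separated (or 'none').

i=0 t=1 v=4: → [1,6); WM=1
i=1 t=2 v=9: → [1,7); WM=2
i=2 t=3 v=7: → [1,8); WM=3
i=3 t=3 v=4: → [1,8); WM=3
i=4 t=3 v=9: → [1,8); WM=3
i=5 t=4 v=6: → [1,9); WM=4
i=6 t=6 v=4: → [1,11); WM=6
i=7 t=7 v=7: → [1,12); WM=7
i=8 t=11 v=4: → [1,16); WM=11
i=9 t=13 v=6: → [1,18); WM=13
i=10 t=13 v=9: → [1,18); WM=13
i=11 t=17 v=4: → [1,22); WM=17
i=12 t=3 v=9: DROP (t<17-4); WM=17
i=13 t=16 v=5: → [1,22); WM=17
i=14 t=18 v=9: → [1,23); WM=18
i=15 t=17 v=3: → [1,23); WM=18
i=16 t=24 v=7: → [24,29); WM=24
i=17 t=27 v=8: → [24,32); WM=27
i=18 t=28 v=4: → [24,33); WM=28
i=19 t=29 v=3: → [24,34); WM=29

12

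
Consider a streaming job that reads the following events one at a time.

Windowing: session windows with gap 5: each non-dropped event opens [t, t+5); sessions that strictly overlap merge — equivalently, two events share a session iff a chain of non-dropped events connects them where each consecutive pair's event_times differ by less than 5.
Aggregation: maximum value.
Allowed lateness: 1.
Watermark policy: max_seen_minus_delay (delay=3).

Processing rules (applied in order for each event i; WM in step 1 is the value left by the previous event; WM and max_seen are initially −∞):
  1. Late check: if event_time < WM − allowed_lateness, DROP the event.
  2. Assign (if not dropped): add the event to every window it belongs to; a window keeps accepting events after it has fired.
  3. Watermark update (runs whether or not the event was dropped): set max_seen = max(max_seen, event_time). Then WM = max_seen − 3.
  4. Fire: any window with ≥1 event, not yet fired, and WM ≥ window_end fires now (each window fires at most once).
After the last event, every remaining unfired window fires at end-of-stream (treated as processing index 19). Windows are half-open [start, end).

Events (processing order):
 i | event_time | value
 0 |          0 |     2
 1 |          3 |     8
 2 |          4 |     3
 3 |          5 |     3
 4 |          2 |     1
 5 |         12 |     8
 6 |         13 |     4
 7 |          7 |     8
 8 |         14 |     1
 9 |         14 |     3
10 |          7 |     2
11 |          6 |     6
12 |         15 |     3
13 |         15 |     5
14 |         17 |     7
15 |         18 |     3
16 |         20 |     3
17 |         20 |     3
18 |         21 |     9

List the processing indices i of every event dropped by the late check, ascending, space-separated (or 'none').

7 10 11

i=0 t=0 v=2: → [0,5); WM=-3
i=1 t=3 v=8: → [0,8); WM=0
i=2 t=4 v=3: → [0,9); WM=1
i=3 t=5 v=3: → [0,10); WM=2
i=4 t=2 v=1: → [0,10); WM=2
i=5 t=12 v=8: → [12,17); WM=9
i=6 t=13 v=4: → [12,18); WM=10
i=7 t=7 v=8: DROP (t<10-1); WM=10
i=8 t=14 v=1: → [12,19); WM=11
i=9 t=14 v=3: → [12,19); WM=11
i=10 t=7 v=2: DROP (t<11-1); WM=11
i=11 t=6 v=6: DROP (t<11-1); WM=11
i=12 t=15 v=3: → [12,20); WM=12
i=13 t=15 v=5: → [12,20); WM=12
i=14 t=17 v=7: → [12,22); WM=14
i=15 t=18 v=3: → [12,23); WM=15
i=16 t=20 v=3: → [12,25); WM=17
i=17 t=20 v=3: → [12,25); WM=17
i=18 t=21 v=9: → [12,26); WM=18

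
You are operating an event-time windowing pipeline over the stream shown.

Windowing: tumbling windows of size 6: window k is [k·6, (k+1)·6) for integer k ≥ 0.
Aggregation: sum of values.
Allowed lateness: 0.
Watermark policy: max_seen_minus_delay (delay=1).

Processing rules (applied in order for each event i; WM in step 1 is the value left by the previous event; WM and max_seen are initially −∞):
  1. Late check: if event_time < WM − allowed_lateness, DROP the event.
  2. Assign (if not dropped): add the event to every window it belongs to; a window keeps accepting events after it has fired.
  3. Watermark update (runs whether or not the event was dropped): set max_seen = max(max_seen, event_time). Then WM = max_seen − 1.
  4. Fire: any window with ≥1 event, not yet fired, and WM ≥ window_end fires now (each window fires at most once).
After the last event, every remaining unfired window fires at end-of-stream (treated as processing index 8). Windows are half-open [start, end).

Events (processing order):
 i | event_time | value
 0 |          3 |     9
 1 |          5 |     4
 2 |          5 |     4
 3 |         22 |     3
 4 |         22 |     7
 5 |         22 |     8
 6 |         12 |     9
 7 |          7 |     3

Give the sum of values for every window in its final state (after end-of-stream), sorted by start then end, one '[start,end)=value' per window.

i=0 t=3 v=9: → [0,6); WM=2
i=1 t=5 v=4: → [0,6); WM=4
i=2 t=5 v=4: → [0,6); WM=4
i=3 t=22 v=3: → [18,24); WM=21; [0,6) fires=17
i=4 t=22 v=7: → [18,24); WM=21
i=5 t=22 v=8: → [18,24); WM=21
i=6 t=12 v=9: DROP (t<21-0); WM=21
i=7 t=7 v=3: DROP (t<21-0); WM=21

[0,6)=17 [18,24)=18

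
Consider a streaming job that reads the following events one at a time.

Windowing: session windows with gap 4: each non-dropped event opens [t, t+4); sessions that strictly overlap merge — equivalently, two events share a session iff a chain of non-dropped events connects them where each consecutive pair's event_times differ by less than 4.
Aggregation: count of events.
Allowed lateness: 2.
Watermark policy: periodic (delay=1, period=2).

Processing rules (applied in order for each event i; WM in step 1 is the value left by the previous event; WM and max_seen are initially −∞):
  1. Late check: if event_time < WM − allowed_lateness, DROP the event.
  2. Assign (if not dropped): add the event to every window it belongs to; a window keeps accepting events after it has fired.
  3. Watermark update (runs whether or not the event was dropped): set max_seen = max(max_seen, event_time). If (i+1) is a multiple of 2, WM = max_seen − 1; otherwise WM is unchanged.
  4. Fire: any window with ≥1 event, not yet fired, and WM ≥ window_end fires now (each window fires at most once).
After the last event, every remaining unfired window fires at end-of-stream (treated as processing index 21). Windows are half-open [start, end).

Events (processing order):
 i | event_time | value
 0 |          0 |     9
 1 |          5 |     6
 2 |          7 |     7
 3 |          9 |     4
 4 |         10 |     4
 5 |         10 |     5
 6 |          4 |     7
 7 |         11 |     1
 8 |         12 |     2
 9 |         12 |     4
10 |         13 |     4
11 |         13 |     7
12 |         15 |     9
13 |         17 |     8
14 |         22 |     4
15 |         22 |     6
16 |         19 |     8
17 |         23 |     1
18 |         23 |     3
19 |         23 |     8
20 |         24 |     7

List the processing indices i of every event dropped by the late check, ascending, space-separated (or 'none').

i=0 t=0 v=9: → [0,4); WM=−∞
i=1 t=5 v=6: → [5,9); WM=4
i=2 t=7 v=7: → [5,11); WM=4
i=3 t=9 v=4: → [5,13); WM=8
i=4 t=10 v=4: → [5,14); WM=8
i=5 t=10 v=5: → [5,14); WM=9
i=6 t=4 v=7: DROP (t<9-2); WM=9
i=7 t=11 v=1: → [5,15); WM=10
i=8 t=12 v=2: → [5,16); WM=10
i=9 t=12 v=4: → [5,16); WM=11
i=10 t=13 v=4: → [5,17); WM=11
i=11 t=13 v=7: → [5,17); WM=12
i=12 t=15 v=9: → [5,19); WM=12
i=13 t=17 v=8: → [5,21); WM=16
i=14 t=22 v=4: → [22,26); WM=16
i=15 t=22 v=6: → [22,26); WM=21
i=16 t=19 v=8: → [5,26); WM=21
i=17 t=23 v=1: → [5,27); WM=22
i=18 t=23 v=3: → [5,27); WM=22
i=19 t=23 v=8: → [5,27); WM=22
i=20 t=24 v=7: → [5,28); WM=22

6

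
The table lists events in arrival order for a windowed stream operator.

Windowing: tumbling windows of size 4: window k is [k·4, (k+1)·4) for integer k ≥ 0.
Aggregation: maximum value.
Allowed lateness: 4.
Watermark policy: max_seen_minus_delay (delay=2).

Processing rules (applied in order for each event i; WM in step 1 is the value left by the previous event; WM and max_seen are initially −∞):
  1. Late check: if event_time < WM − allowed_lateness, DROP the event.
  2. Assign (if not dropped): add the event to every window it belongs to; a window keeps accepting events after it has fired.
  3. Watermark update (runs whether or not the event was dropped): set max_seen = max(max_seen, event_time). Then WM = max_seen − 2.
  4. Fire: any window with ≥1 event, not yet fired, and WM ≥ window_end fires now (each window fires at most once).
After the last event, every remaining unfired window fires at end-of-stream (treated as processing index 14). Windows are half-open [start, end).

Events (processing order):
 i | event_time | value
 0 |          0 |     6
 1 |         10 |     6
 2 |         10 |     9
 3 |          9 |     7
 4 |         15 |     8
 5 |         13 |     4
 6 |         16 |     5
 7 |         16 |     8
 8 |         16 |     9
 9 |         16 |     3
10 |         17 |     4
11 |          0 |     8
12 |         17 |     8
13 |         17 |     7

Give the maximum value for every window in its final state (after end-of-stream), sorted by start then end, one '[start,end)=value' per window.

i=0 t=0 v=6: → [0,4); WM=-2
i=1 t=10 v=6: → [8,12); WM=8; [0,4) fires=6
i=2 t=10 v=9: → [8,12); WM=8
i=3 t=9 v=7: → [8,12); WM=8
i=4 t=15 v=8: → [12,16); WM=13; [8,12) fires=9
i=5 t=13 v=4: → [12,16); WM=13
i=6 t=16 v=5: → [16,20); WM=14
i=7 t=16 v=8: → [16,20); WM=14
i=8 t=16 v=9: → [16,20); WM=14
i=9 t=16 v=3: → [16,20); WM=14
i=10 t=17 v=4: → [16,20); WM=15
i=11 t=0 v=8: DROP (t<15-4); WM=15
i=12 t=17 v=8: → [16,20); WM=15
i=13 t=17 v=7: → [16,20); WM=15

[0,4)=6 [8,12)=9 [12,16)=8 [16,20)=9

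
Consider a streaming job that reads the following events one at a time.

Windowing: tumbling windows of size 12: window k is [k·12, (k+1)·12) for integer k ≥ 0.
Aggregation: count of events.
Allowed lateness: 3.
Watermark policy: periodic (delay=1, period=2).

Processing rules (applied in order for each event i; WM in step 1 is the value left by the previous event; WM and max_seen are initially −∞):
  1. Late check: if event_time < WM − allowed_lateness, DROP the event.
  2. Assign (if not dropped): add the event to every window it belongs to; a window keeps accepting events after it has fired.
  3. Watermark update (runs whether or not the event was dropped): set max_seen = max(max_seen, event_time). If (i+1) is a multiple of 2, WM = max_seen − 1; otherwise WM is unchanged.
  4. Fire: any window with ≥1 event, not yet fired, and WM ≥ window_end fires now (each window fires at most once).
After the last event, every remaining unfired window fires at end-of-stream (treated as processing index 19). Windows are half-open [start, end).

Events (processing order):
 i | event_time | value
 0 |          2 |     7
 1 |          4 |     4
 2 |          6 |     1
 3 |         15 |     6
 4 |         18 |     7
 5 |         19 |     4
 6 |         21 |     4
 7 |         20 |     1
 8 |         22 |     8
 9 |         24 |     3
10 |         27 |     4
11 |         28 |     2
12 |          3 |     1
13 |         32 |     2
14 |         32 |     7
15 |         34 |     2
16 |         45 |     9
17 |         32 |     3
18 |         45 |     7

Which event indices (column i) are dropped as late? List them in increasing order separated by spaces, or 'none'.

12

i=0 t=2 v=7: → [0,12); WM=−∞
i=1 t=4 v=4: → [0,12); WM=3
i=2 t=6 v=1: → [0,12); WM=3
i=3 t=15 v=6: → [12,24); WM=14; [0,12) fires=3
i=4 t=18 v=7: → [12,24); WM=14
i=5 t=19 v=4: → [12,24); WM=18
i=6 t=21 v=4: → [12,24); WM=18
i=7 t=20 v=1: → [12,24); WM=20
i=8 t=22 v=8: → [12,24); WM=20
i=9 t=24 v=3: → [24,36); WM=23
i=10 t=27 v=4: → [24,36); WM=23
i=11 t=28 v=2: → [24,36); WM=27; [12,24) fires=6
i=12 t=3 v=1: DROP (t<27-3); WM=27
i=13 t=32 v=2: → [24,36); WM=31
i=14 t=32 v=7: → [24,36); WM=31
i=15 t=34 v=2: → [24,36); WM=33
i=16 t=45 v=9: → [36,48); WM=33
i=17 t=32 v=3: → [24,36); WM=44; [24,36) fires=7
i=18 t=45 v=7: → [36,48); WM=44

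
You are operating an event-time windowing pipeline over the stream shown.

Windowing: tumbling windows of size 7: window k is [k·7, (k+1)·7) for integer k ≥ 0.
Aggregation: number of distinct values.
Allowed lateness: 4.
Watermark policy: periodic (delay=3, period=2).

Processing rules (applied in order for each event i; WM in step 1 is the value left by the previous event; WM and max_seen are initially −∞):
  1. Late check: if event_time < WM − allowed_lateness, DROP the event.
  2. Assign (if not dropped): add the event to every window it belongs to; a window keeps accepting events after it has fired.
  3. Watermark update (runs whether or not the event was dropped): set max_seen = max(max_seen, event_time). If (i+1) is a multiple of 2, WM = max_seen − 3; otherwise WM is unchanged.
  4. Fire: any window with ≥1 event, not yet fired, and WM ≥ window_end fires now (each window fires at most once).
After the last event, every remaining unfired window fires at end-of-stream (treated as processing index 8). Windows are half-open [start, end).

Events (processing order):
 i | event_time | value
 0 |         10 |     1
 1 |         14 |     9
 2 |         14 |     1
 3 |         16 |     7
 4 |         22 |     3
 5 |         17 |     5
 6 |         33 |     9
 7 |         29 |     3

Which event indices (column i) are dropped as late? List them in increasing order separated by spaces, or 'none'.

i=0 t=10 v=1: → [7,14); WM=−∞
i=1 t=14 v=9: → [14,21); WM=11
i=2 t=14 v=1: → [14,21); WM=11
i=3 t=16 v=7: → [14,21); WM=13
i=4 t=22 v=3: → [21,28); WM=13
i=5 t=17 v=5: → [14,21); WM=19; [7,14) fires=1
i=6 t=33 v=9: → [28,35); WM=19
i=7 t=29 v=3: → [28,35); WM=30; [14,21) fires=4 [21,28) fires=1

none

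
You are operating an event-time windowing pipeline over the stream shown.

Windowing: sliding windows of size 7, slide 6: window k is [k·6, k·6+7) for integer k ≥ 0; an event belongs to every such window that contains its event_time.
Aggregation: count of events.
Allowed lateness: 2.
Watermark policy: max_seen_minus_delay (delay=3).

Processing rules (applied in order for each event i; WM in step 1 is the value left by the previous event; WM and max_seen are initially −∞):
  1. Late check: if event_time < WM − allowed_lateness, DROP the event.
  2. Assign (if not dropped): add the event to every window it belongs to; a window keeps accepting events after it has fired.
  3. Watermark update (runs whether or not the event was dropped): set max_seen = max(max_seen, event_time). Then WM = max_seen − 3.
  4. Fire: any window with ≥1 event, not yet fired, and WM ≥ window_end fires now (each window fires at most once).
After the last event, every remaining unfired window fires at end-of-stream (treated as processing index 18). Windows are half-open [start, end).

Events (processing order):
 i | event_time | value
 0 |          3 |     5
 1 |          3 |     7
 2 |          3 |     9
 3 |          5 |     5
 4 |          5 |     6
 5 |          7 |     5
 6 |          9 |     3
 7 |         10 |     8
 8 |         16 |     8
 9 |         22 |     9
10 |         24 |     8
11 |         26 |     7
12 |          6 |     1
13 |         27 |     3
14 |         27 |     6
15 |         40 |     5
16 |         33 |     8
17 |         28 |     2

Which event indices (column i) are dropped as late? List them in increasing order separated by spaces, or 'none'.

i=0 t=3 v=5: → [0,7); WM=0
i=1 t=3 v=7: → [0,7); WM=0
i=2 t=3 v=9: → [0,7); WM=0
i=3 t=5 v=5: → [0,7); WM=2
i=4 t=5 v=6: → [0,7); WM=2
i=5 t=7 v=5: → [6,13); WM=4
i=6 t=9 v=3: → [6,13); WM=6
i=7 t=10 v=8: → [6,13); WM=7; [0,7) fires=5
i=8 t=16 v=8: → [12,19); WM=13; [6,13) fires=3
i=9 t=22 v=9: → [18,25); WM=19; [12,19) fires=1
i=10 t=24 v=8: → [24,31),[18,25); WM=21
i=11 t=26 v=7: → [24,31); WM=23
i=12 t=6 v=1: DROP (t<23-2); WM=23
i=13 t=27 v=3: → [24,31); WM=24
i=14 t=27 v=6: → [24,31); WM=24
i=15 t=40 v=5: → [36,43); WM=37; [18,25) fires=2 [24,31) fires=4
i=16 t=33 v=8: DROP (t<37-2); WM=37
i=17 t=28 v=2: DROP (t<37-2); WM=37

12 16 17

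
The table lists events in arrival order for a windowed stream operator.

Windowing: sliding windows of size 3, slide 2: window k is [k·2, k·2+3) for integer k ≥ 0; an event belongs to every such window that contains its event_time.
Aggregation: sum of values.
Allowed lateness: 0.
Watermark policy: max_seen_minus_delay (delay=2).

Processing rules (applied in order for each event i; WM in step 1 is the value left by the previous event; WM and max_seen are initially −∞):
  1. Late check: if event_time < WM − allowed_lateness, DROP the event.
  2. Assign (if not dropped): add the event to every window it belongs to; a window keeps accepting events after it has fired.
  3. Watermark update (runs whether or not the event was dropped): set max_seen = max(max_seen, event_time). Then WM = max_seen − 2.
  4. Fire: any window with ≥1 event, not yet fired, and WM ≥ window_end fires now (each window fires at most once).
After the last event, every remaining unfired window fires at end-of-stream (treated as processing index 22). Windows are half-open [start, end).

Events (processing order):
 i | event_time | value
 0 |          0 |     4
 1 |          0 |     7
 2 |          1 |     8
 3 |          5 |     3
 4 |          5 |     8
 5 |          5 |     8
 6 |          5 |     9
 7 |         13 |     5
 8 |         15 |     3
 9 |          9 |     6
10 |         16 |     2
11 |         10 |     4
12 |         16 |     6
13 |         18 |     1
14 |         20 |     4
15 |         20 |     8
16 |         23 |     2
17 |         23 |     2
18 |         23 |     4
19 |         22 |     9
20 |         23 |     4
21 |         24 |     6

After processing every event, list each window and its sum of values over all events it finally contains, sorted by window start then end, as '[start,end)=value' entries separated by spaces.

[0,3)=19 [4,7)=28 [12,15)=5 [14,17)=11 [16,19)=9 [18,21)=13 [20,23)=21 [22,25)=27 [24,27)=6

i=0 t=0 v=4: → [0,3); WM=-2
i=1 t=0 v=7: → [0,3); WM=-2
i=2 t=1 v=8: → [0,3); WM=-1
i=3 t=5 v=3: → [4,7); WM=3; [0,3) fires=19
i=4 t=5 v=8: → [4,7); WM=3
i=5 t=5 v=8: → [4,7); WM=3
i=6 t=5 v=9: → [4,7); WM=3
i=7 t=13 v=5: → [12,15); WM=11; [4,7) fires=28
i=8 t=15 v=3: → [14,17); WM=13
i=9 t=9 v=6: DROP (t<13-0); WM=13
i=10 t=16 v=2: → [16,19),[14,17); WM=14
i=11 t=10 v=4: DROP (t<14-0); WM=14
i=12 t=16 v=6: → [16,19),[14,17); WM=14
i=13 t=18 v=1: → [18,21),[16,19); WM=16; [12,15) fires=5
i=14 t=20 v=4: → [20,23),[18,21); WM=18; [14,17) fires=11
i=15 t=20 v=8: → [20,23),[18,21); WM=18
i=16 t=23 v=2: → [22,25); WM=21; [16,19) fires=9 [18,21) fires=13
i=17 t=23 v=2: → [22,25); WM=21
i=18 t=23 v=4: → [22,25); WM=21
i=19 t=22 v=9: → [22,25),[20,23); WM=21
i=20 t=23 v=4: → [22,25); WM=21
i=21 t=24 v=6: → [24,27),[22,25); WM=22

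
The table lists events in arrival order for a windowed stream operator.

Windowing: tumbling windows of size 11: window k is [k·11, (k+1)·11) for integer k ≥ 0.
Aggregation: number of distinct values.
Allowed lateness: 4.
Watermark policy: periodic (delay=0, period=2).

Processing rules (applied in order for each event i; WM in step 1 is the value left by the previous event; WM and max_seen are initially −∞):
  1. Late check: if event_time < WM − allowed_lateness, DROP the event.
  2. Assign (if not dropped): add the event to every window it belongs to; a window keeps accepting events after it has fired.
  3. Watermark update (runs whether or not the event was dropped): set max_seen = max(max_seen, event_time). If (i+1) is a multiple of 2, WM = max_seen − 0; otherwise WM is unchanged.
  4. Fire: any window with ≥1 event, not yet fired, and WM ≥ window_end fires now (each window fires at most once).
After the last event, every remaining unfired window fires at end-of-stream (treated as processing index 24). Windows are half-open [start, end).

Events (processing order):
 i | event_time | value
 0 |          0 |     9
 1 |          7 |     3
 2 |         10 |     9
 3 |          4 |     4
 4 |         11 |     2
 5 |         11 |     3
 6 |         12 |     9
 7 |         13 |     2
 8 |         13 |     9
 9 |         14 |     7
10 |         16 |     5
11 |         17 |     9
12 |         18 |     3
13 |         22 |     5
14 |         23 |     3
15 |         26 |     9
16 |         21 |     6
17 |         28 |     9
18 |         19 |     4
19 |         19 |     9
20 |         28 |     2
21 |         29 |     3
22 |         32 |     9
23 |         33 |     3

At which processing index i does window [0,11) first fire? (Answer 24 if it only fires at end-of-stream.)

5

i=0 t=0 v=9: → [0,11); WM=−∞
i=1 t=7 v=3: → [0,11); WM=7
i=2 t=10 v=9: → [0,11); WM=7
i=3 t=4 v=4: → [0,11); WM=10
i=4 t=11 v=2: → [11,22); WM=10
i=5 t=11 v=3: → [11,22); WM=11; [0,11) fires=3
i=6 t=12 v=9: → [11,22); WM=11
i=7 t=13 v=2: → [11,22); WM=13
i=8 t=13 v=9: → [11,22); WM=13
i=9 t=14 v=7: → [11,22); WM=14
i=10 t=16 v=5: → [11,22); WM=14
i=11 t=17 v=9: → [11,22); WM=17
i=12 t=18 v=3: → [11,22); WM=17
i=13 t=22 v=5: → [22,33); WM=22; [11,22) fires=5
i=14 t=23 v=3: → [22,33); WM=22
i=15 t=26 v=9: → [22,33); WM=26
i=16 t=21 v=6: DROP (t<26-4); WM=26
i=17 t=28 v=9: → [22,33); WM=28
i=18 t=19 v=4: DROP (t<28-4); WM=28
i=19 t=19 v=9: DROP (t<28-4); WM=28
i=20 t=28 v=2: → [22,33); WM=28
i=21 t=29 v=3: → [22,33); WM=29
i=22 t=32 v=9: → [22,33); WM=29
i=23 t=33 v=3: → [33,44); WM=33; [22,33) fires=4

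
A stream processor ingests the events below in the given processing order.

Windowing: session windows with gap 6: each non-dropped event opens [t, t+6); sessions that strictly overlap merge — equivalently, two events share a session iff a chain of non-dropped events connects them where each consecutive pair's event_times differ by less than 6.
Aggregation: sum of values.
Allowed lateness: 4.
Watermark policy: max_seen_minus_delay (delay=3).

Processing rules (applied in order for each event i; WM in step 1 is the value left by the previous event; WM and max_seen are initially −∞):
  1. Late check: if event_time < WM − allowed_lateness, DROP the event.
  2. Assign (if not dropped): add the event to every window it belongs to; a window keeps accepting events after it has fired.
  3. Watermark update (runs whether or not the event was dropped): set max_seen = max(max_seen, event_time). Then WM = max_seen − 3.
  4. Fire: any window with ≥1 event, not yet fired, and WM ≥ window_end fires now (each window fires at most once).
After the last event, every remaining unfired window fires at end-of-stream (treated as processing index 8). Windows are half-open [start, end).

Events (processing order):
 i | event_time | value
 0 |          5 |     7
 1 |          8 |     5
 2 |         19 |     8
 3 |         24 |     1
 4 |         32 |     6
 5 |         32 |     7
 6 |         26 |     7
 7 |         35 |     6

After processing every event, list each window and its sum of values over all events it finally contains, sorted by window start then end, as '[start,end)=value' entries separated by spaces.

i=0 t=5 v=7: → [5,11); WM=2
i=1 t=8 v=5: → [5,14); WM=5
i=2 t=19 v=8: → [19,25); WM=16
i=3 t=24 v=1: → [19,30); WM=21
i=4 t=32 v=6: → [32,38); WM=29
i=5 t=32 v=7: → [32,38); WM=29
i=6 t=26 v=7: → [19,32); WM=29
i=7 t=35 v=6: → [32,41); WM=32

[5,14)=12 [19,32)=16 [32,41)=19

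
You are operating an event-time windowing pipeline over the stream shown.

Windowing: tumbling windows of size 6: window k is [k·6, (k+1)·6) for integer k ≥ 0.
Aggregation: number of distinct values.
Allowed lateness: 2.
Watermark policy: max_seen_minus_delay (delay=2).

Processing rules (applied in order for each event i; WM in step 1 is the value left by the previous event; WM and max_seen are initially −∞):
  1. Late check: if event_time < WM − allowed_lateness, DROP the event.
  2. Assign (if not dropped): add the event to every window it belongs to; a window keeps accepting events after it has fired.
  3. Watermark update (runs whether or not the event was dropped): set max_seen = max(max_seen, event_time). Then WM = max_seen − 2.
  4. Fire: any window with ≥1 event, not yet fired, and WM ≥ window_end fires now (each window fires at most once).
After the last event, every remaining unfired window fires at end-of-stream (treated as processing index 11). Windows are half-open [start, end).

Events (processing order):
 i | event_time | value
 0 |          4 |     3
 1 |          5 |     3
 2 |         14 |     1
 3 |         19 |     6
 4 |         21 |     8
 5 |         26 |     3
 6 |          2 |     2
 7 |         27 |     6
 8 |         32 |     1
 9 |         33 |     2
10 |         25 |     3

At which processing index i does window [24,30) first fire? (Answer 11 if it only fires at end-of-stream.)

8

i=0 t=4 v=3: → [0,6); WM=2
i=1 t=5 v=3: → [0,6); WM=3
i=2 t=14 v=1: → [12,18); WM=12; [0,6) fires=1
i=3 t=19 v=6: → [18,24); WM=17
i=4 t=21 v=8: → [18,24); WM=19; [12,18) fires=1
i=5 t=26 v=3: → [24,30); WM=24; [18,24) fires=2
i=6 t=2 v=2: DROP (t<24-2); WM=24
i=7 t=27 v=6: → [24,30); WM=25
i=8 t=32 v=1: → [30,36); WM=30; [24,30) fires=2
i=9 t=33 v=2: → [30,36); WM=31
i=10 t=25 v=3: DROP (t<31-2); WM=31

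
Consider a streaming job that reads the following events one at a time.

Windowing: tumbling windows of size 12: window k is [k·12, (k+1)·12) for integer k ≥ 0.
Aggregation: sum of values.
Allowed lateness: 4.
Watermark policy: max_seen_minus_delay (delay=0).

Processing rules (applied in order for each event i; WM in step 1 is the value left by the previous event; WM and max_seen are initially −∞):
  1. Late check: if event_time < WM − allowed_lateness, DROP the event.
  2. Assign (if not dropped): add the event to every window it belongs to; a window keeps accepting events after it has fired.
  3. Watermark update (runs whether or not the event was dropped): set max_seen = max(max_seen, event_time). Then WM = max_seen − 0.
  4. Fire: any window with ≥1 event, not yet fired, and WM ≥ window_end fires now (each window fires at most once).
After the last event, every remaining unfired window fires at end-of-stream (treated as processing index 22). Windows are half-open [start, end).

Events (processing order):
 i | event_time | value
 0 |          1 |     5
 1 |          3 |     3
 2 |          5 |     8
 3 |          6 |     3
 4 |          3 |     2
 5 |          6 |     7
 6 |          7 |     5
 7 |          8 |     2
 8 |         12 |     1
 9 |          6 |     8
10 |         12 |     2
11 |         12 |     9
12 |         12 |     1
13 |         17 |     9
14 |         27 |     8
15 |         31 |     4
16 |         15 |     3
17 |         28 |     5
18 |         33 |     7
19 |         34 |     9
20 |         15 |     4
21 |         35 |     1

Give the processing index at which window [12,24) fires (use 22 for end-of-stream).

i=0 t=1 v=5: → [0,12); WM=1
i=1 t=3 v=3: → [0,12); WM=3
i=2 t=5 v=8: → [0,12); WM=5
i=3 t=6 v=3: → [0,12); WM=6
i=4 t=3 v=2: → [0,12); WM=6
i=5 t=6 v=7: → [0,12); WM=6
i=6 t=7 v=5: → [0,12); WM=7
i=7 t=8 v=2: → [0,12); WM=8
i=8 t=12 v=1: → [12,24); WM=12; [0,12) fires=35
i=9 t=6 v=8: DROP (t<12-4); WM=12
i=10 t=12 v=2: → [12,24); WM=12
i=11 t=12 v=9: → [12,24); WM=12
i=12 t=12 v=1: → [12,24); WM=12
i=13 t=17 v=9: → [12,24); WM=17
i=14 t=27 v=8: → [24,36); WM=27; [12,24) fires=22
i=15 t=31 v=4: → [24,36); WM=31
i=16 t=15 v=3: DROP (t<31-4); WM=31
i=17 t=28 v=5: → [24,36); WM=31
i=18 t=33 v=7: → [24,36); WM=33
i=19 t=34 v=9: → [24,36); WM=34
i=20 t=15 v=4: DROP (t<34-4); WM=34
i=21 t=35 v=1: → [24,36); WM=35

14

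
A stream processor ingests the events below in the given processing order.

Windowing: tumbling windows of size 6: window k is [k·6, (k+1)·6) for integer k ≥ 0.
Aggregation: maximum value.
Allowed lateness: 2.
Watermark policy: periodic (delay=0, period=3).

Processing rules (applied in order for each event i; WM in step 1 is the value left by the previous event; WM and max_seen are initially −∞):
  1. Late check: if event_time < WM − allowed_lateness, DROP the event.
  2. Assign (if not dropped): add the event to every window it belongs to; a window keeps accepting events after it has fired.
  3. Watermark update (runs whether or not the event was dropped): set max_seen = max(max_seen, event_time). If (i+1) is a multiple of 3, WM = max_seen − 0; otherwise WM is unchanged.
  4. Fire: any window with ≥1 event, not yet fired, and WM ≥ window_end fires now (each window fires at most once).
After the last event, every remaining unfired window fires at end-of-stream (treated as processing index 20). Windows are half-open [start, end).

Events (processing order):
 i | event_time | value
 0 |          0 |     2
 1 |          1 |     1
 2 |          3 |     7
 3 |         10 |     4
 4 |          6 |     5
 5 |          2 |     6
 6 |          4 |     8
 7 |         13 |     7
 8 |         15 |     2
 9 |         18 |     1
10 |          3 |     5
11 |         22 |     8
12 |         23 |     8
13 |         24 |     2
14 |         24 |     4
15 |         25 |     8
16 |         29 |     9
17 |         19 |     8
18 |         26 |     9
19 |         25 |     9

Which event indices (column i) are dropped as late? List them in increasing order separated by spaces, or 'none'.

i=0 t=0 v=2: → [0,6); WM=−∞
i=1 t=1 v=1: → [0,6); WM=−∞
i=2 t=3 v=7: → [0,6); WM=3
i=3 t=10 v=4: → [6,12); WM=3
i=4 t=6 v=5: → [6,12); WM=3
i=5 t=2 v=6: → [0,6); WM=10; [0,6) fires=7
i=6 t=4 v=8: DROP (t<10-2); WM=10
i=7 t=13 v=7: → [12,18); WM=10
i=8 t=15 v=2: → [12,18); WM=15; [6,12) fires=5
i=9 t=18 v=1: → [18,24); WM=15
i=10 t=3 v=5: DROP (t<15-2); WM=15
i=11 t=22 v=8: → [18,24); WM=22; [12,18) fires=7
i=12 t=23 v=8: → [18,24); WM=22
i=13 t=24 v=2: → [24,30); WM=22
i=14 t=24 v=4: → [24,30); WM=24; [18,24) fires=8
i=15 t=25 v=8: → [24,30); WM=24
i=16 t=29 v=9: → [24,30); WM=24
i=17 t=19 v=8: DROP (t<24-2); WM=29
i=18 t=26 v=9: DROP (t<29-2); WM=29
i=19 t=25 v=9: DROP (t<29-2); WM=29

6 10 17 18 19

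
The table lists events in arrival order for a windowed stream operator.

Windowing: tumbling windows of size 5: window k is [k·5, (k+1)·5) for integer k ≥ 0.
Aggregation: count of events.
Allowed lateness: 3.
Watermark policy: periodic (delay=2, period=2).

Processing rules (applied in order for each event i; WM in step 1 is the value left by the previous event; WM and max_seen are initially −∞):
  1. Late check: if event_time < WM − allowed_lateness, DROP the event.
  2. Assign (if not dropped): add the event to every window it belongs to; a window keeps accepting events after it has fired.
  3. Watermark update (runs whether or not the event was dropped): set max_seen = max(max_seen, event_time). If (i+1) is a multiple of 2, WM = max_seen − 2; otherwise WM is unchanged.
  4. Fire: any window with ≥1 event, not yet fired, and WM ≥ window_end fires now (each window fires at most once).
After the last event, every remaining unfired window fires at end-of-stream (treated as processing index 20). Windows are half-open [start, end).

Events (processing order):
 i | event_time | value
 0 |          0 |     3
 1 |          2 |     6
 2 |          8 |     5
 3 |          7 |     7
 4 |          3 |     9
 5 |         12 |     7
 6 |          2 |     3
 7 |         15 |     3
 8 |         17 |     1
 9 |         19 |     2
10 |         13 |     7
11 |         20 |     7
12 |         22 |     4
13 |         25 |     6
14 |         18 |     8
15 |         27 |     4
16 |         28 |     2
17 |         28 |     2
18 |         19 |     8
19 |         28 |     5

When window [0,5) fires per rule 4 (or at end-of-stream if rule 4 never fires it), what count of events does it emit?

i=0 t=0 v=3: → [0,5); WM=−∞
i=1 t=2 v=6: → [0,5); WM=0
i=2 t=8 v=5: → [5,10); WM=0
i=3 t=7 v=7: → [5,10); WM=6; [0,5) fires=2
i=4 t=3 v=9: → [0,5); WM=6
i=5 t=12 v=7: → [10,15); WM=10; [5,10) fires=2
i=6 t=2 v=3: DROP (t<10-3); WM=10
i=7 t=15 v=3: → [15,20); WM=13
i=8 t=17 v=1: → [15,20); WM=13
i=9 t=19 v=2: → [15,20); WM=17; [10,15) fires=1
i=10 t=13 v=7: DROP (t<17-3); WM=17
i=11 t=20 v=7: → [20,25); WM=18
i=12 t=22 v=4: → [20,25); WM=18
i=13 t=25 v=6: → [25,30); WM=23; [15,20) fires=3
i=14 t=18 v=8: DROP (t<23-3); WM=23
i=15 t=27 v=4: → [25,30); WM=25; [20,25) fires=2
i=16 t=28 v=2: → [25,30); WM=25
i=17 t=28 v=2: → [25,30); WM=26
i=18 t=19 v=8: DROP (t<26-3); WM=26
i=19 t=28 v=5: → [25,30); WM=26

2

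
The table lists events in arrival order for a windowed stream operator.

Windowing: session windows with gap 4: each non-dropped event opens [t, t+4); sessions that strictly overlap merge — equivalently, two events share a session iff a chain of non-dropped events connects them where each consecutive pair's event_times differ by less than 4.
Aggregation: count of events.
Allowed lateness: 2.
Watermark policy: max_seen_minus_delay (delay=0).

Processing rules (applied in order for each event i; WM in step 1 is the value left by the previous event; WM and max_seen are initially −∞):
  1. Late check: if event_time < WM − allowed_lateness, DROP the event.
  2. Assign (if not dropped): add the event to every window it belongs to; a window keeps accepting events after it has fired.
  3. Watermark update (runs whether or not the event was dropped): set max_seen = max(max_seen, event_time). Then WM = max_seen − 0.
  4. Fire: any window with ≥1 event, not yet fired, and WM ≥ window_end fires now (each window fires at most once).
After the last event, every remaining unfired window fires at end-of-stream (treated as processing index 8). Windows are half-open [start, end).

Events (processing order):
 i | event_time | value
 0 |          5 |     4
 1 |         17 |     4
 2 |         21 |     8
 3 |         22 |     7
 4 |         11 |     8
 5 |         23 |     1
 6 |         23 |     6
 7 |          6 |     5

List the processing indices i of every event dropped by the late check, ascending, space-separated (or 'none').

4 7

i=0 t=5 v=4: → [5,9); WM=5
i=1 t=17 v=4: → [17,21); WM=17
i=2 t=21 v=8: → [21,25); WM=21
i=3 t=22 v=7: → [21,26); WM=22
i=4 t=11 v=8: DROP (t<22-2); WM=22
i=5 t=23 v=1: → [21,27); WM=23
i=6 t=23 v=6: → [21,27); WM=23
i=7 t=6 v=5: DROP (t<23-2); WM=23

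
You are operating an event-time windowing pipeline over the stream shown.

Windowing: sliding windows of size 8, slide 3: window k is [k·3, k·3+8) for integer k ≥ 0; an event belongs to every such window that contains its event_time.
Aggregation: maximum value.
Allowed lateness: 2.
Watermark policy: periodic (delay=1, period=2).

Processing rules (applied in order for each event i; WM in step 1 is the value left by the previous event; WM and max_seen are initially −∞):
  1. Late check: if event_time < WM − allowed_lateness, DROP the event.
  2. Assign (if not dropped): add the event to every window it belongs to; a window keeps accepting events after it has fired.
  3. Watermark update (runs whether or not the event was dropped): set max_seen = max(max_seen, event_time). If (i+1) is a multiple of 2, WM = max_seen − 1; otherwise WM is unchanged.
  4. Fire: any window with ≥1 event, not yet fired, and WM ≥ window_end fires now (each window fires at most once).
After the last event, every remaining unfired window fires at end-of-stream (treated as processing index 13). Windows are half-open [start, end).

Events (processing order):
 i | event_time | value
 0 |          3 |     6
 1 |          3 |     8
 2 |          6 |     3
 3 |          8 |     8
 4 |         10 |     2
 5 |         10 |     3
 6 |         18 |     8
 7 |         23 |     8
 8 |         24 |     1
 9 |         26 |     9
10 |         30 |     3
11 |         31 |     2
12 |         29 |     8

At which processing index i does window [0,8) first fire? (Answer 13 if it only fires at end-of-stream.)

i=0 t=3 v=6: → [3,11),[0,8); WM=−∞
i=1 t=3 v=8: → [3,11),[0,8); WM=2
i=2 t=6 v=3: → [6,14),[3,11),[0,8); WM=2
i=3 t=8 v=8: → [6,14),[3,11); WM=7
i=4 t=10 v=2: → [9,17),[6,14),[3,11); WM=7
i=5 t=10 v=3: → [9,17),[6,14),[3,11); WM=9; [0,8) fires=8
i=6 t=18 v=8: → [18,26),[15,23),[12,20); WM=9
i=7 t=23 v=8: → [21,29),[18,26); WM=22; [3,11) fires=8 [6,14) fires=8 [9,17) fires=3 [12,20) fires=8
i=8 t=24 v=1: → [24,32),[21,29),[18,26); WM=22
i=9 t=26 v=9: → [24,32),[21,29); WM=25; [15,23) fires=8
i=10 t=30 v=3: → [30,38),[27,35),[24,32); WM=25
i=11 t=31 v=2: → [30,38),[27,35),[24,32); WM=30; [18,26) fires=8 [21,29) fires=9
i=12 t=29 v=8: → [27,35),[24,32); WM=30

5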